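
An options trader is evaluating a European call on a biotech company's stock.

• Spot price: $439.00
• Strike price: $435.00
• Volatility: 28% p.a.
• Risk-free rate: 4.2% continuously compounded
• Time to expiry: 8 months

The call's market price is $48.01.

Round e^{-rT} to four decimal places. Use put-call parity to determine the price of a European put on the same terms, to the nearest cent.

$32.00

exp(−rT) = exp(−0.042·0.6667) = 0.9724
Put-call parity: C − P = S − K·e^(−rT) = 439 − 435·0.9724 = 439 − 422.9940 = 16.0060
P = C − (C − P) = 48.01 − (16.0060) = 32.0040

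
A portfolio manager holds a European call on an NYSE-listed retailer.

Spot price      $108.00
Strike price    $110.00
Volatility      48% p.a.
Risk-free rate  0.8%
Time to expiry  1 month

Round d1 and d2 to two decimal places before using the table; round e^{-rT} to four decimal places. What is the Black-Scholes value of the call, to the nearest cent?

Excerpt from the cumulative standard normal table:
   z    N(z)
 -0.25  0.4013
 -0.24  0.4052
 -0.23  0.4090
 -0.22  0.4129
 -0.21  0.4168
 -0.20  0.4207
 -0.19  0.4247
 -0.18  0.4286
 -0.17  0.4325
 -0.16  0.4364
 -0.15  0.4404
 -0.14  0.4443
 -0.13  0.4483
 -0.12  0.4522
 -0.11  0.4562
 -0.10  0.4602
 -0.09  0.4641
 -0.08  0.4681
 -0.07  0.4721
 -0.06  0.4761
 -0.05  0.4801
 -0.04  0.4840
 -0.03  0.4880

$5.17

σ√T = 0.48·√0.08333 = 0.1386
d₁ = [ln(108/110) + (0.008 + 0.48²/2)·0.08333] / 0.1386 = [-0.0183 + 0.0103] / 0.1386 = -0.0583 which rounds to -0.06
d₂ = d₁ − σ√T = -0.0583 − 0.1386 = -0.1969 which rounds to -0.20
exp(−rT) = exp(−0.008·0.08333) = 0.9993
N(d₁) = N(-0.06) = 0.4761;  N(d₂) = N(-0.20) = 0.4207
C = 108·0.4761 − 110·0.9993·0.4207 = 51.4188 − 46.2446 = 5.1742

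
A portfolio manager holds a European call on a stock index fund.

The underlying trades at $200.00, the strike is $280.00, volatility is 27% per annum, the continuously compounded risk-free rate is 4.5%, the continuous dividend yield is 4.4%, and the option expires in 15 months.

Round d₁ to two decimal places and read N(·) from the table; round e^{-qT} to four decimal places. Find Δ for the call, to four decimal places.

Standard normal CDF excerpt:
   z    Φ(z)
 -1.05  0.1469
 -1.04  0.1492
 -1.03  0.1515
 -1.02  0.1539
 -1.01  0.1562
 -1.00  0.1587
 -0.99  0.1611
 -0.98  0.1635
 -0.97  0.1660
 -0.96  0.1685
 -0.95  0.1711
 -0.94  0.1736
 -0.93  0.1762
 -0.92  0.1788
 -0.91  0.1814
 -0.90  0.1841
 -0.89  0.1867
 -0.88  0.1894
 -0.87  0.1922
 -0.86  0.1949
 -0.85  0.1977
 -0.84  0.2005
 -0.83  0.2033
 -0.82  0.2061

T = 1.25;  σ√T = 0.3019
d₁ = [ln(200/280) + (0.045 − 0.044 + ½·0.27²)·1.25] / (σ√T) = (-0.3365 + 0.0468) / 0.3019 = -0.9596 ⇒ -0.96
N(d₁) = N(-0.96) = 0.1685
Δ_call = e^(−qT)·N(d₁) = 0.9465·0.1685 = 0.1595

0.1595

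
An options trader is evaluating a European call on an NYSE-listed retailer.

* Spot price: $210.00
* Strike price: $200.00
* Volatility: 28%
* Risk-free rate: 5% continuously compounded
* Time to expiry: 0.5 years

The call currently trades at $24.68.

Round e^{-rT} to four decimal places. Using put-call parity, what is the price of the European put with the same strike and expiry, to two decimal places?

$9.74

e^(−rT) = e^(−0.05·0.5) = 0.9753
Put-call parity: C − P = S − K·e^(−rT) = 210 − 200·0.9753 = 210 − 195.0600 = 14.9400
P = C − (C − P) = 24.68 − (14.9400) = 9.7400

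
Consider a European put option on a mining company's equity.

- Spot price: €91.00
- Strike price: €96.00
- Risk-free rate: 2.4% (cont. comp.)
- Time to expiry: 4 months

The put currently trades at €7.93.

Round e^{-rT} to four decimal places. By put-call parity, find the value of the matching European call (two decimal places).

exp(−rT) = exp(−0.024·0.3333) = 0.9920
Put-call parity: C − P = S − K·e^(−rT) = 91 − 96·0.9920 = 91 − 95.2320 = -4.2320
C = P + (C − P) = 7.93 + (-4.2320) = 3.6980

€3.70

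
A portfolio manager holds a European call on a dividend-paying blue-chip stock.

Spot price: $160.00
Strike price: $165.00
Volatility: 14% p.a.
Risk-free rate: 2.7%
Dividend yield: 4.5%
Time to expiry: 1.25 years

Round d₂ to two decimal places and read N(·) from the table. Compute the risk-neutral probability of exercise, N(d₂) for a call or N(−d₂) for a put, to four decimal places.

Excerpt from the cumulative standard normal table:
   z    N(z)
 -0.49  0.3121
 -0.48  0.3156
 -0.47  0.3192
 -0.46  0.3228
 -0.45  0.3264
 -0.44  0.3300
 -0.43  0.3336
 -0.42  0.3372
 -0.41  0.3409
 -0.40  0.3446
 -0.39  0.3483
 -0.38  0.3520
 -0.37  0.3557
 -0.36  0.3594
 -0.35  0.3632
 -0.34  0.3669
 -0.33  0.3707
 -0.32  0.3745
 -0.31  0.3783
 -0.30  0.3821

0.3372

T = 1.25;  σ√T = 0.1565
ln(S/K) + (r − q + σ²/2)T = ln(160/165) + (0.027 − 0.045 + 0.14²/2)·1.25 = -0.0308 − 0.0102 = -0.0410
d₁ = -0.0410 / 0.1565 = -0.2621 ⇒ -0.26
d₂ = d₁ − σ√T = -0.2621 − 0.1565 = -0.4186 ⇒ -0.42
Risk-neutral Pr[S_T > K] = N(d₂) = N(-0.42) = 0.3372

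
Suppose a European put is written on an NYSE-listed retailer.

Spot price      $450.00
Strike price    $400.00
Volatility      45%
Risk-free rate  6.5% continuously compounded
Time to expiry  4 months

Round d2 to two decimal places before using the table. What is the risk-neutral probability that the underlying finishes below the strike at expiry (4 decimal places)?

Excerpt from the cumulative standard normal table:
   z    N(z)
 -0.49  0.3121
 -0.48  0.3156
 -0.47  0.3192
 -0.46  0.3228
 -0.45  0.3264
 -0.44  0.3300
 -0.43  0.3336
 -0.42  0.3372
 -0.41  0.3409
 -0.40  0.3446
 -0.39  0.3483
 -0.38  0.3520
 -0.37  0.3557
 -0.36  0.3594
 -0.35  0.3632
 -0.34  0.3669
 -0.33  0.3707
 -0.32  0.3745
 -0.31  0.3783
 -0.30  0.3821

0.3409

σ√T = 0.45 × 0.5774 = 0.2598
d₁ = [ln(450/400) + (0.065 + ½·0.45²)·0.3333] / (σ√T) = (0.1178 + 0.0554) / 0.2598 = 0.6666 → 0.67
d₂ = 0.6666 − 0.2598 = 0.4068 → 0.41
Pr(exercise) under Q = N(−d₂) = N(-0.41) = 0.3409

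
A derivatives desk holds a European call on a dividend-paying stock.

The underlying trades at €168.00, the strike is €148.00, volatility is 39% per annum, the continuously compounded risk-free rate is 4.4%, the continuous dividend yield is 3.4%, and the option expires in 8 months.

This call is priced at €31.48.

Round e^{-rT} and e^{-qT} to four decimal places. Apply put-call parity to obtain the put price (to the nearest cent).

exp(−qT) = exp(−0.034·0.6667) = 0.9776;  exp(−rT) = exp(−0.044·0.6667) = 0.9711
Put-call parity: C − P = S·e^(−qT) − K·e^(−rT) = 168·0.9776 − 148·0.9711 = 164.2368 − 143.7228 = 20.5140
P = C − (C − P) = 31.48 − (20.5140) = 10.9660

€10.97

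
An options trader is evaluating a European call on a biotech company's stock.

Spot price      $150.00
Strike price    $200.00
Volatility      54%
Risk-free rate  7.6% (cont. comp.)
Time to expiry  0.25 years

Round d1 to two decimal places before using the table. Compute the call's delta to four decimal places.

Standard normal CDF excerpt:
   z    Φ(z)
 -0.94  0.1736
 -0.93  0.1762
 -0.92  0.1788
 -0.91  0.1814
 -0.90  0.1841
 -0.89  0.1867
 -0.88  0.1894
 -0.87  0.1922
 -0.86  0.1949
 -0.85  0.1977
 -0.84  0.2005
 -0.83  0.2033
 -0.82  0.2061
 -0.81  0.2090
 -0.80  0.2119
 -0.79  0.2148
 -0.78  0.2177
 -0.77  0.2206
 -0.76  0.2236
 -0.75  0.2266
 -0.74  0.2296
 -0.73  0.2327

T = 0.25;  σ√T = 0.2700
d₁ = [ln(150/200) + (0.076 + 0.54²/2)·0.25] / 0.2700 = [-0.2877 + 0.0554] / 0.2700 = -0.8601 → -0.86
N(d₁) = N(-0.86) = 0.1949
Δ_call = N(d₁) = 0.1949

0.1949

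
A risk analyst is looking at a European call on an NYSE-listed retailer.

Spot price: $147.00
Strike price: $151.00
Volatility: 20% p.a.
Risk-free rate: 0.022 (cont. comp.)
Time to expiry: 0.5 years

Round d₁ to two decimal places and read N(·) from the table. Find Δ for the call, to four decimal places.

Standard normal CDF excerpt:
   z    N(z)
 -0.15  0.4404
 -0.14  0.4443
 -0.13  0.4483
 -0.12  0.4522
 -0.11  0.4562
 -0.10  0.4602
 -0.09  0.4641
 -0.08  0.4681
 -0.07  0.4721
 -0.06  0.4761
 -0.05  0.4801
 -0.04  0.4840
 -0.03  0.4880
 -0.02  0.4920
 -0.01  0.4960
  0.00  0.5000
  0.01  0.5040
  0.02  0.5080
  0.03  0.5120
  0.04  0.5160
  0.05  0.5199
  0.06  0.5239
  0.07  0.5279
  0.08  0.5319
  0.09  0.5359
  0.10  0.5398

0.4840

σ√T = 0.2 × 0.7071 = 0.1414
ln(S/K) + (r + σ²/2)T = ln(147/151) + (0.022 + 0.2²/2)·0.5 = -0.0268 + 0.0210 = -0.0058
d₁ = -0.0058 / 0.1414 = -0.0413 which rounds to -0.04
N(d₁) = N(-0.04) = 0.4840
Δ_call = N(d₁) = 0.4840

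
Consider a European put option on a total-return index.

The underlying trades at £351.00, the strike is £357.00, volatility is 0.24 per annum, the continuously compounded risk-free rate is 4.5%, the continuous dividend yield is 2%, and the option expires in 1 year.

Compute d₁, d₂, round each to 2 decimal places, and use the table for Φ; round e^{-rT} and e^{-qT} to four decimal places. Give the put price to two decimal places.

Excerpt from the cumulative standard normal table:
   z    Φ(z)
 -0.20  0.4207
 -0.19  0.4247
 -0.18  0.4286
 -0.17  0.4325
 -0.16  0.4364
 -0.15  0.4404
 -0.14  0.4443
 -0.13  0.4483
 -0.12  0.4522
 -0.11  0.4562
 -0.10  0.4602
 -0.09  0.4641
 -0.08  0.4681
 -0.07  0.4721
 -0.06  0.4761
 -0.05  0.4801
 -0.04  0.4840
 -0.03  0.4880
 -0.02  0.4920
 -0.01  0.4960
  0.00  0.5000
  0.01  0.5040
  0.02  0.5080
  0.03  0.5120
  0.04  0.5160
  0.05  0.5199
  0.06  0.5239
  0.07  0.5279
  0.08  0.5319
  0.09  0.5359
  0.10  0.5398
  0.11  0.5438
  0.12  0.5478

σ√T = 0.24·√1 = 0.2400
d₁ = [ln(351/357) + (0.045 − 0.02 + 0.24²/2)·1] / 0.2400 = [-0.0169 + 0.0538] / 0.2400 = 0.1535 ≈ 0.15
d₂ = d₁ − σ√T = 0.1535 − 0.2400 = -0.0865 ≈ -0.09
exp(−qT) = exp(−0.02·1) = 0.9802;  exp(−rT) = exp(−0.045·1) = 0.9560
P = 357·0.9560·N(0.09) − 351·0.9802·N(-0.15) = 357·0.9560·0.5359 − 351·0.9802·0.4404 = 182.8984 − 151.5197 = 31.3787

£31.38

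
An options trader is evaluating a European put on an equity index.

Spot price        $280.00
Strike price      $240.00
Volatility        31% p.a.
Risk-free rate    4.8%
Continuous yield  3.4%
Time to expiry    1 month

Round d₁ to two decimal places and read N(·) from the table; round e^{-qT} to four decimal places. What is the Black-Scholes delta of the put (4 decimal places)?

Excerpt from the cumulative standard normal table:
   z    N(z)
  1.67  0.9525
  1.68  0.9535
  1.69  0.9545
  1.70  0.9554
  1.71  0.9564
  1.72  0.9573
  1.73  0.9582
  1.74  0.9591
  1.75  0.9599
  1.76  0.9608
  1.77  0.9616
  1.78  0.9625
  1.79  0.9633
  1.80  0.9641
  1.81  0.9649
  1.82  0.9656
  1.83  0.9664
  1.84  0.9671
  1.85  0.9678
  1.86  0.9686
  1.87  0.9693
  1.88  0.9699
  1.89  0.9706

-0.0374

σ√T = 0.31 × 0.2887 = 0.0895
d₁ = [ln(280/240) + (0.048 − 0.034 + 0.31²/2)·0.08333] / 0.0895 = [0.1542 + 0.0052] / 0.0895 = 1.7803 → 1.78
N(d₁) = N(1.78) = 0.9625
Δ_put = e^(−qT)·(N(d₁) − 1) = 0.9972·(0.9625 − 1) = -0.0374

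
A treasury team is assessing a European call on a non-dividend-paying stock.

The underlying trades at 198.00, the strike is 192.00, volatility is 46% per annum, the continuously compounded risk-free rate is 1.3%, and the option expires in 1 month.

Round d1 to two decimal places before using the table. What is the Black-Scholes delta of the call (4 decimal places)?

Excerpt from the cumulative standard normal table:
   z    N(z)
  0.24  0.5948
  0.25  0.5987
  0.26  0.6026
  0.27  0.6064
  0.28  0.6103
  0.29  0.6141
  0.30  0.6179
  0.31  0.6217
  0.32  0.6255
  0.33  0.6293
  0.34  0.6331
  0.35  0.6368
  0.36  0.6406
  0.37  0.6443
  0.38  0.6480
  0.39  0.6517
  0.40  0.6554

σ√T = 0.46·√0.08333 = 0.1328
d₁ = [ln(198/192) + (0.013 + ½·0.46²)·0.08333] / (σ√T) = (0.0308 + 0.0099) / 0.1328 = 0.3063 which rounds to 0.31
N(d₁) = N(0.31) = 0.6217
Δ_call = N(d₁) = 0.6217

0.6217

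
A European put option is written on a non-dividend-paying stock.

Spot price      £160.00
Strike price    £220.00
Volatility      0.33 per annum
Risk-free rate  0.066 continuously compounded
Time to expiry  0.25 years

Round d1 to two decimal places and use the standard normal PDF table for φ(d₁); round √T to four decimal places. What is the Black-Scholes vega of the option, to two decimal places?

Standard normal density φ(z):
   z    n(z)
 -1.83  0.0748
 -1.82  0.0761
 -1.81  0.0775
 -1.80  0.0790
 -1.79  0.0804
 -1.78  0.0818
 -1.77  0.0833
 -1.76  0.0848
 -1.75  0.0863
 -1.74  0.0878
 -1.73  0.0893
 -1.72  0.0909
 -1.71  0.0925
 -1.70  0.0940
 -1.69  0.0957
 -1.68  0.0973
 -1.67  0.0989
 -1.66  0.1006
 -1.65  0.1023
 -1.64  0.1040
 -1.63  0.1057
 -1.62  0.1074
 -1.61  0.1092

6.90

T = 0.25;  σ√T = 0.1650
ln(S/K) + (r + σ²/2)T = ln(160/220) + (0.066 + 0.33²/2)·0.25 = -0.3185 + 0.0301 = -0.2883
d₁ = -0.2883 / 0.1650 = -1.7475 which rounds to -1.75
√T = √0.25 = 0.5000
φ(d₁) = φ(-1.75) = 0.0863
vega = S·φ(d₁)·√T = 160·0.0863·0.5000 = 6.9040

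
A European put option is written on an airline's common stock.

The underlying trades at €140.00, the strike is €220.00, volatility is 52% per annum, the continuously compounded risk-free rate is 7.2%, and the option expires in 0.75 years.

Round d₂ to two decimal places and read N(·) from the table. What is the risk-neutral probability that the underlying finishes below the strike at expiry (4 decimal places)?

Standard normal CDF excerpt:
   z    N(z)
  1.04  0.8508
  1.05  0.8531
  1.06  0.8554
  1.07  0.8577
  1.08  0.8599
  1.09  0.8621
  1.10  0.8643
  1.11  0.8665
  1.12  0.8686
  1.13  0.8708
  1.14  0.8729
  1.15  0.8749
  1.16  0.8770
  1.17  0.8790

0.8665

σ√T = 0.52·√0.75 = 0.4503
d₁ = [ln(140/220) + (0.072 + 0.52²/2)·0.75] / 0.4503 = [-0.4520 + 0.1554] / 0.4503 = -0.6586 ⇒ -0.66
d₂ = d₁ − σ√T = -0.6586 − 0.4503 = -1.1089 ⇒ -1.11
Risk-neutral Pr[S_T < K] = N(−d₂) = N(1.11) = 0.8665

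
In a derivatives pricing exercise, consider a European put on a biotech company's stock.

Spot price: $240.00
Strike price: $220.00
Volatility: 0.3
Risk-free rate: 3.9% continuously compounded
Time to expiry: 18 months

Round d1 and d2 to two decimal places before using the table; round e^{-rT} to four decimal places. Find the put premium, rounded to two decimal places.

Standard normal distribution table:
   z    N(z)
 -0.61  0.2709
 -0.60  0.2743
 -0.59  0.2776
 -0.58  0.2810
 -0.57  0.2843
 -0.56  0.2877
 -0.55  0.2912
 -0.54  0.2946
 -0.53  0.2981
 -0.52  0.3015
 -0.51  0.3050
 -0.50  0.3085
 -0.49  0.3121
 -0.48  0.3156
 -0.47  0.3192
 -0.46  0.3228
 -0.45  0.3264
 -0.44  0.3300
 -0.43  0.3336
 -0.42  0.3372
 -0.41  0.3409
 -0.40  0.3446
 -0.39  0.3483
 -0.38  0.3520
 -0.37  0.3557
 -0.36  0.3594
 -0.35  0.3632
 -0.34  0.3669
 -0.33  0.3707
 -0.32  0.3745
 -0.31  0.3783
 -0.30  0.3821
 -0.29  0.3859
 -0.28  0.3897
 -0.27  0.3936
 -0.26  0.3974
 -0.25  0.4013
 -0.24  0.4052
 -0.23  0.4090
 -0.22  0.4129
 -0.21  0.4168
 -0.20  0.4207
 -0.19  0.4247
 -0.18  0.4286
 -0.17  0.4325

σ√T = 0.3 × 1.2247 = 0.3674
d₁ = [ln(240/220) + (0.039 + 0.3²/2)·1.5] / 0.3674 = [0.0870 + 0.1260] / 0.3674 = 0.5797 → 0.58
d₂ = d₁ − σ√T = 0.5797 − 0.3674 = 0.2123 → 0.21
exp(−rT) = exp(−0.039·1.5) = 0.9432
N(−d₂) = N(-0.21) = 0.4168;  N(−d₁) = N(-0.58) = 0.2810
P = 220·0.9432·0.4168 − 240·0.2810 = 86.4877 − 67.4400 = 19.0477

$19.05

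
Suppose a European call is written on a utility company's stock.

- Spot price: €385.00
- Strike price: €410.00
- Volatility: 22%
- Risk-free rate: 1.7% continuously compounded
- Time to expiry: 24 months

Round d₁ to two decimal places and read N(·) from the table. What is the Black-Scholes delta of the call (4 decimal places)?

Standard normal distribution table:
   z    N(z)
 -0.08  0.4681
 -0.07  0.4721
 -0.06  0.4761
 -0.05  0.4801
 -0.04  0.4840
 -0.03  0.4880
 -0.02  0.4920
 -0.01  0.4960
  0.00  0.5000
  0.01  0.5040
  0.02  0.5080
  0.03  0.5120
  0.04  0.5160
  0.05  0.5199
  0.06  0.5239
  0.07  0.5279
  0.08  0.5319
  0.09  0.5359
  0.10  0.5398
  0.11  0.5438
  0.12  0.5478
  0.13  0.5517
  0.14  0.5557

0.5239

σ√T = 0.22 × 1.4142 = 0.3111
d₁ = [ln(385/410) + (0.017 + 0.22²/2)·2] / 0.3111 = [-0.0629 + 0.0824] / 0.3111 = 0.0626 ⇒ 0.06
N(d₁) = N(0.06) = 0.5239
Δ_call = N(d₁) = 0.5239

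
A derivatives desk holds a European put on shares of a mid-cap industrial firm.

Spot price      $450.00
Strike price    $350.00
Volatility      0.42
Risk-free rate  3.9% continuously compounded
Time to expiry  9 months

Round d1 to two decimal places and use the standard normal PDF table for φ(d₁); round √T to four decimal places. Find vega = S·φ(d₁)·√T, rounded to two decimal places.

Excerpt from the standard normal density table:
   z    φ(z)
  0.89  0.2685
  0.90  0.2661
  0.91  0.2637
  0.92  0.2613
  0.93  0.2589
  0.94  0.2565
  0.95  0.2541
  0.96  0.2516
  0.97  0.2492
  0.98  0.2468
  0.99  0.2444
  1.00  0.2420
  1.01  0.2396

σ√T = 0.42 × 0.8660 = 0.3637
ln(S/K) + (r + σ²/2)T = ln(450/350) + (0.039 + 0.42²/2)·0.75 = 0.2513 + 0.0954 = 0.3467
d₁ = 0.3467 / 0.3637 = 0.9532 ≈ 0.95
√T = √0.75 = 0.8660
φ(d₁) = φ(0.95) = 0.2541
vega = S·φ(d₁)·√T = 450·0.2541·0.8660 = 99.0228

99.02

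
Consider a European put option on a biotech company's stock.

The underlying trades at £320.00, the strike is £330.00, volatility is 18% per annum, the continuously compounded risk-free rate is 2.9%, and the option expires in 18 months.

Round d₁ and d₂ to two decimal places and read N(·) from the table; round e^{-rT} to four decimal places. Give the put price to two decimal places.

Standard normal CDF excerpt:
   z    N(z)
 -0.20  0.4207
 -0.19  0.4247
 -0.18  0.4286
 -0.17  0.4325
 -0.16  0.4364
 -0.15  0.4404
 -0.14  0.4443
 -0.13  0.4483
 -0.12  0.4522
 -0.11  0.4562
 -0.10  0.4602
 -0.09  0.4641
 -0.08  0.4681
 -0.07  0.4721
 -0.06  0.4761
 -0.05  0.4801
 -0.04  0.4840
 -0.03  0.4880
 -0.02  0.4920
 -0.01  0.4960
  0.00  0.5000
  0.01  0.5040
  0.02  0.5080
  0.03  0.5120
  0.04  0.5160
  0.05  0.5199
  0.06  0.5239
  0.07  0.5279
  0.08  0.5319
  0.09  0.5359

£25.86

σ√T = 0.18 × 1.2247 = 0.2205
ln(S/K) + (r + σ²/2)T = ln(320/330) + (0.029 + 0.18²/2)·1.5 = -0.0308 + 0.0678 = 0.0370
d₁ = 0.0370 / 0.2205 = 0.1680 → 0.17
d₂ = d₁ − σ√T = 0.1680 − 0.2205 = -0.0525 → -0.05
e^(−rT) = e^(−0.029·1.5) = 0.9574
N(−d₂) = N(0.05) = 0.5199;  N(−d₁) = N(-0.17) = 0.4325
P = 330·0.9574·0.5199 − 320·0.4325 = 164.2582 − 138.4000 = 25.8582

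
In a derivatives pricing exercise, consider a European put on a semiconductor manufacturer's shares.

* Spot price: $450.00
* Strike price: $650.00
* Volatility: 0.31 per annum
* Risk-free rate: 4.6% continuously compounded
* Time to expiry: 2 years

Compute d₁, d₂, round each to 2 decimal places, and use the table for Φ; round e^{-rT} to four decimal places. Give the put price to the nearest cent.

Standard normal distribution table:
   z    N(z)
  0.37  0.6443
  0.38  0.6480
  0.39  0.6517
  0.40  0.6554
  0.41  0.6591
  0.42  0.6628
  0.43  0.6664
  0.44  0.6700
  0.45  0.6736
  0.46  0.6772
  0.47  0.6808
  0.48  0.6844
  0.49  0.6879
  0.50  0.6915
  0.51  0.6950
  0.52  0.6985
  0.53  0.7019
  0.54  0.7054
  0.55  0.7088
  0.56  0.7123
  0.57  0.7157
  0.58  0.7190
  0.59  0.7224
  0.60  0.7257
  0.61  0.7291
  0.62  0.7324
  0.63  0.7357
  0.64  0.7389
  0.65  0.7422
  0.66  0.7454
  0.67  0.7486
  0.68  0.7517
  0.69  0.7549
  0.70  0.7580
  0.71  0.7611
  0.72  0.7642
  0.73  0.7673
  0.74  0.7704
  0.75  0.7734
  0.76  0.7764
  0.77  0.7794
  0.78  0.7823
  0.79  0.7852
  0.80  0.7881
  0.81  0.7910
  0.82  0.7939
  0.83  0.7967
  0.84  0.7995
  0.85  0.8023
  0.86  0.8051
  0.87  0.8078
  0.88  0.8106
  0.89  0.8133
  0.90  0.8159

$179.06

σ√T = 0.31 × 1.4142 = 0.4384
d₁ = [ln(450/650) + (0.046 + ½·0.31²)·2] / (σ√T) = (-0.3677 + 0.1881) / 0.4384 = -0.4097 ⇒ -0.41
d₂ = -0.4097 − 0.4384 = -0.8481 ⇒ -0.85
exp(−rT) = exp(−0.046·2) = 0.9121
P = 650·0.9121·N(0.85) − 450·N(0.41) = 650·0.9121·0.8023 − 450·0.6591 = 475.6556 − 296.5950 = 179.0606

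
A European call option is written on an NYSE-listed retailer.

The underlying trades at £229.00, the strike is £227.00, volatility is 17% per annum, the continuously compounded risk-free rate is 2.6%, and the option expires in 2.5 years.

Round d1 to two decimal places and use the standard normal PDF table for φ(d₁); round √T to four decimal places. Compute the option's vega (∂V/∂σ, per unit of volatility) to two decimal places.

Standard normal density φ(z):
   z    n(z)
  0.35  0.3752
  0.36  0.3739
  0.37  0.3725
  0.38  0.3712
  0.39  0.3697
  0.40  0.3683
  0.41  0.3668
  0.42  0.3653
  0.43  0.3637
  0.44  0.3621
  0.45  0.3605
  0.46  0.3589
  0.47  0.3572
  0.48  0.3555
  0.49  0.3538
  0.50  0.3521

132.81

σ√T = 0.17 × 1.5811 = 0.2688
ln(S/K) + (r + σ²/2)T = ln(229/227) + (0.026 + 0.17²/2)·2.5 = 0.0088 + 0.1011 = 0.1099
d₁ = 0.1099 / 0.2688 = 0.4089 → 0.41
√T = √2.5 = 1.5811
φ(d₁) = φ(0.41) = 0.3668
vega = S·φ(d₁)·√T = 229·0.3668·1.5811 = 132.8080
(The put has the same vega.)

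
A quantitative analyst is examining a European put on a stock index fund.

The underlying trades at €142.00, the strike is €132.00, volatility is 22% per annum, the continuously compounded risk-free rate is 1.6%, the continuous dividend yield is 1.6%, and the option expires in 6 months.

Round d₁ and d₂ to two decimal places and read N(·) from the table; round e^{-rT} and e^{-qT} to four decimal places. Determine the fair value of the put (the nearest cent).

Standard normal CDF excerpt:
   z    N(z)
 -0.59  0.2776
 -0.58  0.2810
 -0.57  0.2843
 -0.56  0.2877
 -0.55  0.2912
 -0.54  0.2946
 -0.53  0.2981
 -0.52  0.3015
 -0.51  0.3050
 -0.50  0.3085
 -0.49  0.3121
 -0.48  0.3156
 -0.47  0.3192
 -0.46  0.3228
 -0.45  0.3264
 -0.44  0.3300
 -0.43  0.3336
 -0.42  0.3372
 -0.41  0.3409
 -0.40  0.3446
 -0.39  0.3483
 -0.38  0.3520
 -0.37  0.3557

€4.59

T = 0.5;  σ√T = 0.1556
d₁ = [ln(142/132) + (0.016 − 0.016 + 0.22²/2)·0.5] / 0.1556 = [0.0730 + 0.0121] / 0.1556 = 0.5472 which rounds to 0.55
d₂ = d₁ − σ√T = 0.5472 − 0.1556 = 0.3916 which rounds to 0.39
e^(−qT) = e^(−0.016·0.5) = 0.9920;  e^(−rT) = e^(−0.016·0.5) = 0.9920
N(−d₂) = N(-0.39) = 0.3483;  N(−d₁) = N(-0.55) = 0.2912
P = 132·0.9920·0.3483 − 142·0.9920·0.2912 = 45.6078 − 41.0196 = 4.5882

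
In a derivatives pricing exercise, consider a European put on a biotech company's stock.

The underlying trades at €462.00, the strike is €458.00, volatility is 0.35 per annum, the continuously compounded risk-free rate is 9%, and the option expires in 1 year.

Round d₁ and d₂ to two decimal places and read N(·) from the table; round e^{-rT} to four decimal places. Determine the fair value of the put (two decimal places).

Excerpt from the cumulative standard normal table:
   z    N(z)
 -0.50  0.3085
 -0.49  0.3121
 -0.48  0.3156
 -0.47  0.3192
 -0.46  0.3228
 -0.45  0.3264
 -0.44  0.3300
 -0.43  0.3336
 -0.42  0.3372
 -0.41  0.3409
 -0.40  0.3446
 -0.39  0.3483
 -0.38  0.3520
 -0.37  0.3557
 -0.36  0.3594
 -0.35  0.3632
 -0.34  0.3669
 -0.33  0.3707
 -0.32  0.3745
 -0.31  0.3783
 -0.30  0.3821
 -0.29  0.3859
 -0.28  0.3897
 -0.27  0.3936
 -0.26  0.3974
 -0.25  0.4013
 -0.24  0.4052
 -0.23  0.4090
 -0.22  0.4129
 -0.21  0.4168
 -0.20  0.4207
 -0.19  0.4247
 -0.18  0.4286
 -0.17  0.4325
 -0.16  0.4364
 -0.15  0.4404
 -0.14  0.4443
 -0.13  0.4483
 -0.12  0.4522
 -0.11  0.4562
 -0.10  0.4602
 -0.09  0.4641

€41.82

T = 1;  σ√T = 0.3500
ln(S/K) + (r + σ²/2)T = ln(462/458) + (0.09 + 0.35²/2)·1 = 0.0087 + 0.1512 = 0.1599
d₁ = 0.1599 / 0.3500 = 0.4570 ⇒ 0.46
d₂ = d₁ − σ√T = 0.4570 − 0.3500 = 0.1070 ⇒ 0.11
e^(−rT) = e^(−0.09·1) = 0.9139
N(−d₂) = N(-0.11) = 0.4562;  N(−d₁) = N(-0.46) = 0.3228
P = 458·0.9139·0.4562 − 462·0.3228 = 190.9499 − 149.1336 = 41.8163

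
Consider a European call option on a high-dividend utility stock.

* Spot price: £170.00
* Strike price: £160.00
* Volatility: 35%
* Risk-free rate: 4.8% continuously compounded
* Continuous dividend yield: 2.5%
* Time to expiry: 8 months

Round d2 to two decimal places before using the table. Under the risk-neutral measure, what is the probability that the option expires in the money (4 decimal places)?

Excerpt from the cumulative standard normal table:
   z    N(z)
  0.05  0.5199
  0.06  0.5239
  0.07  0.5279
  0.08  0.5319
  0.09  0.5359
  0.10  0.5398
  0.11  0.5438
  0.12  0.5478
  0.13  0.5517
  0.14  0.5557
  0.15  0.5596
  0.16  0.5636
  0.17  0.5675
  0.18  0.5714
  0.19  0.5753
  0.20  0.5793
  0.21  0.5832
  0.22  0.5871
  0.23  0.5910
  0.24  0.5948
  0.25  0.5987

0.5478

σ√T = 0.35·√0.6667 = 0.2858
d₁ = [ln(170/160) + (0.048 − 0.025 + ½·0.35²)·0.6667] / (σ√T) = (0.0606 + 0.0562) / 0.2858 = 0.4087 ⇒ 0.41
d₂ = 0.4087 − 0.2858 = 0.1229 ⇒ 0.12
Risk-neutral Pr[S_T > K] = N(d₂) = N(0.12) = 0.5478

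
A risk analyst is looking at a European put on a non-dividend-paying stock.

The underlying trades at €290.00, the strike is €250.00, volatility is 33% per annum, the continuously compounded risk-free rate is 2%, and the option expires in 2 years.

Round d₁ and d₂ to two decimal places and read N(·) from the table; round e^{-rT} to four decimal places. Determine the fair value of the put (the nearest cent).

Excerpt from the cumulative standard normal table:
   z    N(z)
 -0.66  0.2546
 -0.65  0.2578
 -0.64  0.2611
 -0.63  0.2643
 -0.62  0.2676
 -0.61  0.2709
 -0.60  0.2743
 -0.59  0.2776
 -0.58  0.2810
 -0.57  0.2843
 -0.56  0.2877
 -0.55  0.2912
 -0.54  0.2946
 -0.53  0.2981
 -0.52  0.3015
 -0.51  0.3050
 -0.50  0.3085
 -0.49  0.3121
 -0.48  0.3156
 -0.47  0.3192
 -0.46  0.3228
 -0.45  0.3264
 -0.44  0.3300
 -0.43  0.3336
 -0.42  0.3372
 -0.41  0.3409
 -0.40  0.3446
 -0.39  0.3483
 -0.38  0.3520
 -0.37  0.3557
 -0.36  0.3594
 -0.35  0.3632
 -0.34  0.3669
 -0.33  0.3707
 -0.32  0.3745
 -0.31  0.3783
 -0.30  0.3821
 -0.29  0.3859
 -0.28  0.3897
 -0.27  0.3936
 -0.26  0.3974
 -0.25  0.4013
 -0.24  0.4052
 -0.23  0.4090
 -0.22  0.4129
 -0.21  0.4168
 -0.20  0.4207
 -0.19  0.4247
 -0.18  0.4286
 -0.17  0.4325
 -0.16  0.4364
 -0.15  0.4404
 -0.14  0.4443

€28.17

σ√T = 0.33·√2 = 0.4667
d₁ = [ln(290/250) + (0.02 + 0.33²/2)·2] / 0.4667 = [0.1484 + 0.1489] / 0.4667 = 0.6371 → 0.64
d₂ = d₁ − σ√T = 0.6371 − 0.4667 = 0.1704 → 0.17
exp(−rT) = exp(−0.02·2) = 0.9608
P = 250·0.9608·N(-0.17) − 290·N(-0.64) = 250·0.9608·0.4325 − 290·0.2611 = 103.8865 − 75.7190 = 28.1675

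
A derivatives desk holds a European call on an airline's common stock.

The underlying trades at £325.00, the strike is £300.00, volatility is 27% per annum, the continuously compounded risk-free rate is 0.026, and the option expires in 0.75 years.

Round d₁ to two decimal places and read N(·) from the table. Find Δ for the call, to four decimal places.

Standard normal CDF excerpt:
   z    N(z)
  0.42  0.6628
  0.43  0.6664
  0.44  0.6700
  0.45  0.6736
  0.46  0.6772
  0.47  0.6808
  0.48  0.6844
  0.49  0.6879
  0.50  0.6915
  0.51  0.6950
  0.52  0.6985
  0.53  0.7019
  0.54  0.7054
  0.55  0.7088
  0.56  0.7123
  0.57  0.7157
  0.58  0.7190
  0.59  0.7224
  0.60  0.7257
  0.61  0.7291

0.7054

σ√T = 0.27 × 0.8660 = 0.2338
ln(S/K) + (r + σ²/2)T = ln(325/300) + (0.026 + 0.27²/2)·0.75 = 0.0800 + 0.0468 = 0.1269
d₁ = 0.1269 / 0.2338 = 0.5426 ≈ 0.54
N(d₁) = N(0.54) = 0.7054
Δ_call = N(d₁) = 0.7054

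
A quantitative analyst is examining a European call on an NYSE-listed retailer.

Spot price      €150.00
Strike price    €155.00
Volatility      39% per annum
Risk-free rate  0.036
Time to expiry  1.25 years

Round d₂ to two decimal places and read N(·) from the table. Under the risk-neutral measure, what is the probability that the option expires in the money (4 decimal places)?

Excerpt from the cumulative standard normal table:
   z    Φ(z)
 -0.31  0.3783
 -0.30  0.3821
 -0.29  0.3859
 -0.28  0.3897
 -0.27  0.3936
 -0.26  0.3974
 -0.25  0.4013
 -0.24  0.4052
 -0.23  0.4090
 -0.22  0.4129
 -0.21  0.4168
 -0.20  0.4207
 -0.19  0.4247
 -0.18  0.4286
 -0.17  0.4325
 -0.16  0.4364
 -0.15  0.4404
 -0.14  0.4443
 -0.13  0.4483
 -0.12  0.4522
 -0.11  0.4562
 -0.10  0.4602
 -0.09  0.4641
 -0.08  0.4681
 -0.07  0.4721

σ√T = 0.39 × 1.1180 = 0.4360
ln(S/K) + (r + σ²/2)T = ln(150/155) + (0.036 + 0.39²/2)·1.25 = -0.0328 + 0.1401 = 0.1073
d₁ = 0.1073 / 0.4360 = 0.2460 which rounds to 0.25
d₂ = d₁ − σ√T = 0.2460 − 0.4360 = -0.1900 which rounds to -0.19
Pr(exercise) under Q = N(d₂) = 0.4247

0.4247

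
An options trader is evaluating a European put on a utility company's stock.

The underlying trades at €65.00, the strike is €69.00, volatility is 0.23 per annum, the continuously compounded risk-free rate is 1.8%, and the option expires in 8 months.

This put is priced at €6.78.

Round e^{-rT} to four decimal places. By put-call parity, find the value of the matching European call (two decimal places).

exp(−rT) = exp(−0.018·0.6667) = 0.9881
Put-call parity: C − P = S − K·e^(−rT) = 65 − 69·0.9881 = 65 − 68.1789 = -3.1789
C = P + (C − P) = 6.78 + (-3.1789) = 3.6011

€3.60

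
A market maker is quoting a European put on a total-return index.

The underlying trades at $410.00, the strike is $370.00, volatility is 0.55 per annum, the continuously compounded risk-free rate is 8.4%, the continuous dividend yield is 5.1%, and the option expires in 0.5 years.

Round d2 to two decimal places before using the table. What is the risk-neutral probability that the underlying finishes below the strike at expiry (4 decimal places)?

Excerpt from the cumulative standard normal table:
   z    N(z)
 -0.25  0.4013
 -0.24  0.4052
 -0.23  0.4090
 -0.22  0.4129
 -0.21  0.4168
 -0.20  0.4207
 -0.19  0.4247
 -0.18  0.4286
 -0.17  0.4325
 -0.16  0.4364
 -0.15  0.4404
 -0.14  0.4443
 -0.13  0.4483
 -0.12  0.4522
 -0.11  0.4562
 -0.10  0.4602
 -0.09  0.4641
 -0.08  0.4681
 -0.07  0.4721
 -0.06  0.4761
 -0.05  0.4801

0.4562

σ√T = 0.55 × 0.7071 = 0.3889
d₁ = [ln(410/370) + (0.084 − 0.051 + 0.55²/2)·0.5] / 0.3889 = [0.1027 + 0.0921] / 0.3889 = 0.5008 which rounds to 0.50
d₂ = d₁ − σ√T = 0.5008 − 0.3889 = 0.1119 which rounds to 0.11
Pr(exercise) under Q = N(−d₂) = N(-0.11) = 0.4562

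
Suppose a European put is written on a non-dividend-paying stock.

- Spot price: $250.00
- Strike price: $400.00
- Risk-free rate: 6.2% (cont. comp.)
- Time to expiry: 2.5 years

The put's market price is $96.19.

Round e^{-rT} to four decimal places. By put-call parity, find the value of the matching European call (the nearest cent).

$3.63

exp(−rT) = exp(−0.062·2.5) = 0.8564
Put-call parity: C − P = S − K·e^(−rT) = 250 − 400·0.8564 = 250 − 342.5600 = -92.5600
C = P + (C − P) = 96.19 + (-92.5600) = 3.6300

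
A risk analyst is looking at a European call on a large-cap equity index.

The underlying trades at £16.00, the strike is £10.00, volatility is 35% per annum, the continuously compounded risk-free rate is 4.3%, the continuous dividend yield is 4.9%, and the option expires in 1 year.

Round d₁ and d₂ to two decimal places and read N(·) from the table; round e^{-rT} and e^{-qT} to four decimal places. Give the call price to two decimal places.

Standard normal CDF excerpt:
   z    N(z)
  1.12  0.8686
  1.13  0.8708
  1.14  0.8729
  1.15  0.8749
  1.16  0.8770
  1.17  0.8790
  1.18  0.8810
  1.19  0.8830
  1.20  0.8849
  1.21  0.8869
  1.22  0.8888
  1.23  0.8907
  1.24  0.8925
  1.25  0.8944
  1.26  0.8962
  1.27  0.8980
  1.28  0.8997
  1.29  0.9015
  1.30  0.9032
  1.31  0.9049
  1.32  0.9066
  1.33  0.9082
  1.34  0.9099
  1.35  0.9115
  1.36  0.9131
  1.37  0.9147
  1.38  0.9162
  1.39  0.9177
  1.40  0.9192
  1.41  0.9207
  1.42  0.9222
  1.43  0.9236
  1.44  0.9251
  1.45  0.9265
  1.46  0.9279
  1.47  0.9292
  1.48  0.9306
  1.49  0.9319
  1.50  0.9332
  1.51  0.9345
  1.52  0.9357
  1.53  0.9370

σ√T = 0.35·√1 = 0.3500
d₁ = [ln(16/10) + (0.043 − 0.049 + ½·0.35²)·1] / (σ√T) = (0.4700 + 0.0552) / 0.3500 = 1.5007 ⇒ 1.50
d₂ = 1.5007 − 0.3500 = 1.1507 ⇒ 1.15
exp(−qT) = exp(−0.049·1) = 0.9522;  exp(−rT) = exp(−0.043·1) = 0.9579
N(d₁) = N(1.50) = 0.9332;  N(d₂) = N(1.15) = 0.8749
C = 16·0.9522·0.9332 − 10·0.9579·0.8749 = 14.2175 − 8.3807 = 5.8368

£5.84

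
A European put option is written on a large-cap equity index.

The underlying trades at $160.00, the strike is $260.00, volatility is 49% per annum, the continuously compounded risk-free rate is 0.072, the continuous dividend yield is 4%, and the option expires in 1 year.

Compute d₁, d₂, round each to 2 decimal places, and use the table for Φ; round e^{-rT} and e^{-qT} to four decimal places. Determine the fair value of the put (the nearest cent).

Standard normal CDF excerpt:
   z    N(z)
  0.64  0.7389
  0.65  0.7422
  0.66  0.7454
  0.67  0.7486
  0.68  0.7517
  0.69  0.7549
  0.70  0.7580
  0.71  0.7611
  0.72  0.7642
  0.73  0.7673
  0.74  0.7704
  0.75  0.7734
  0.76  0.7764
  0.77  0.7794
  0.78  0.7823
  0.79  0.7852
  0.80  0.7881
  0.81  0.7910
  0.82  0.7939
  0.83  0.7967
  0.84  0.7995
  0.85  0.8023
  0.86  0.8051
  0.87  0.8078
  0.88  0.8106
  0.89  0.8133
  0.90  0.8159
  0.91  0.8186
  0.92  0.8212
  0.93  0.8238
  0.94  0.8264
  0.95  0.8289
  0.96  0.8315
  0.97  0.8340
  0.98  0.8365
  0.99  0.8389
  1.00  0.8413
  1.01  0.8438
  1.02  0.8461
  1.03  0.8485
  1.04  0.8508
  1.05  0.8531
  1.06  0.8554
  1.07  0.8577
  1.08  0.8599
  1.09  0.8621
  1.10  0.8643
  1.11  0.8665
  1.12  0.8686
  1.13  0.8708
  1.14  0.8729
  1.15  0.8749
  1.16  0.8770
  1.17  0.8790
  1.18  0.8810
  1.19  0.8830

$97.10

σ√T = 0.49 × 1.0000 = 0.4900
d₁ = [ln(160/260) + (0.072 − 0.04 + ½·0.49²)·1] / (σ√T) = (-0.4855 + 0.1520) / 0.4900 = -0.6805 ≈ -0.68
d₂ = -0.6805 − 0.4900 = -1.1705 ≈ -1.17
exp(−qT) = exp(−0.04·1) = 0.9608;  exp(−rT) = exp(−0.072·1) = 0.9305
P = 260·0.9305·N(1.17) − 160·0.9608·N(0.68) = 260·0.9305·0.8790 − 160·0.9608·0.7517 = 212.6565 − 115.5573 = 97.0991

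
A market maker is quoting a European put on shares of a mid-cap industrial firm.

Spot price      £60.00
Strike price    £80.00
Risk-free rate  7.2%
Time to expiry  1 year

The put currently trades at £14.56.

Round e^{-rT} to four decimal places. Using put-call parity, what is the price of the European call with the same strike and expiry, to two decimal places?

e^(−rT) = e^(−0.072·1) = 0.9305
Put-call parity: C − P = S − K·e^(−rT) = 60 − 80·0.9305 = 60 − 74.4400 = -14.4400
C = P + (C − P) = 14.56 + (-14.4400) = 0.1200

£0.12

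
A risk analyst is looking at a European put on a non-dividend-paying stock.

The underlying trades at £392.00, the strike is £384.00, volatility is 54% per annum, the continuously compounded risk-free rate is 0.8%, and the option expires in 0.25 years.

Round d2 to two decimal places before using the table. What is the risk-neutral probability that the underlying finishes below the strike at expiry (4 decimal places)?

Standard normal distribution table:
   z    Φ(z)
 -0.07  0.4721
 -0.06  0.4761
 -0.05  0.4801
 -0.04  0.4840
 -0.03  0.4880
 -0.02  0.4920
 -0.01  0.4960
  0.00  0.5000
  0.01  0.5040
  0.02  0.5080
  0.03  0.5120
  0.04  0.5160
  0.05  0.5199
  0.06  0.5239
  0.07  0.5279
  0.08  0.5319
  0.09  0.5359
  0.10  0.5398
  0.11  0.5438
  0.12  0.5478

0.5199

T = 0.25;  σ√T = 0.2700
d₁ = [ln(392/384) + (0.008 + 0.54²/2)·0.25] / 0.2700 = [0.0206 + 0.0385] / 0.2700 = 0.2188 ⇒ 0.22
d₂ = d₁ − σ√T = 0.2188 − 0.2700 = -0.0512 ⇒ -0.05
Pr(exercise) under Q = N(−d₂) = N(0.05) = 0.5199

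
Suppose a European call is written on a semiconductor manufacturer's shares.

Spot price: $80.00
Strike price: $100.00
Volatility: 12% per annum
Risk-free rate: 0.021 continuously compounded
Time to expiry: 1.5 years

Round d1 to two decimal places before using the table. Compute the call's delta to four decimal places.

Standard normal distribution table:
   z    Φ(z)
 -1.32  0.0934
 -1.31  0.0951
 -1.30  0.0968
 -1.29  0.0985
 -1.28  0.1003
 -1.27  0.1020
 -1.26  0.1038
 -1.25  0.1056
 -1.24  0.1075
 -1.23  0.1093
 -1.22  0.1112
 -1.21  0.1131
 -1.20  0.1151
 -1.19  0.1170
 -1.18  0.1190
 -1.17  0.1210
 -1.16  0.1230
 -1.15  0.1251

0.1093

T = 1.5;  σ√T = 0.1470
ln(S/K) + (r + σ²/2)T = ln(80/100) + (0.021 + 0.12²/2)·1.5 = -0.2231 + 0.0423 = -0.1808
d₁ = -0.1808 / 0.1470 = -1.2305 → -1.23
N(d₁) = N(-1.23) = 0.1093
Δ_call = N(d₁) = 0.1093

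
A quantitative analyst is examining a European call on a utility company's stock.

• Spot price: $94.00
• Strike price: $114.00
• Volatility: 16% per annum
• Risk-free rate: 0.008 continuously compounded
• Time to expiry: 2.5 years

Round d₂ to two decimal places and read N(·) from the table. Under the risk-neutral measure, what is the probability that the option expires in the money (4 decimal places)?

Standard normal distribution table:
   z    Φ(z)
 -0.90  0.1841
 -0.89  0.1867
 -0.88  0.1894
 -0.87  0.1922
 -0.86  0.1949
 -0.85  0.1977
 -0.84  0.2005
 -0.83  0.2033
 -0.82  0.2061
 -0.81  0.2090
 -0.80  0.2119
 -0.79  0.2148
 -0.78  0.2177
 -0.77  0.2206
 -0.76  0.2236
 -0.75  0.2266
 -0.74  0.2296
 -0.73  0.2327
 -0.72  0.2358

σ√T = 0.16 × 1.5811 = 0.2530
ln(S/K) + (r + σ²/2)T = ln(94/114) + (0.008 + 0.16²/2)·2.5 = -0.1929 + 0.0520 = -0.1409
d₁ = -0.1409 / 0.2530 = -0.5570 ≈ -0.56
d₂ = d₁ − σ√T = -0.5570 − 0.2530 = -0.8100 ≈ -0.81
Risk-neutral Pr[S_T > K] = N(d₂) = N(-0.81) = 0.2090

0.2090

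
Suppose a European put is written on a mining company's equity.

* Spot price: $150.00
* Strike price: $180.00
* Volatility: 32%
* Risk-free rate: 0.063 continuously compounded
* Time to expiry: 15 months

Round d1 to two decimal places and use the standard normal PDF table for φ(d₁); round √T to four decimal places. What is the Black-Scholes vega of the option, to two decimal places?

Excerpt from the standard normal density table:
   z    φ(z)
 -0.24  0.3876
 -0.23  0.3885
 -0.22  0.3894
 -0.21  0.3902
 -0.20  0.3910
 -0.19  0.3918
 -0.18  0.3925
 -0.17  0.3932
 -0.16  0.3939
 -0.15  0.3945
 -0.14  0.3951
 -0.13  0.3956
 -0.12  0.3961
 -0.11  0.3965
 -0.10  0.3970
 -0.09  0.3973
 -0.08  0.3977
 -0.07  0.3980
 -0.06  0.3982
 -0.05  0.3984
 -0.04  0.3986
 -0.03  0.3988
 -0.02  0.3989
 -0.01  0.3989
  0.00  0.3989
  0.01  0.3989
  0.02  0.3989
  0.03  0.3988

66.49

σ√T = 0.32·√1.25 = 0.3578
d₁ = [ln(150/180) + (0.063 + ½·0.32²)·1.25] / (σ√T) = (-0.1823 + 0.1427) / 0.3578 = -0.1106 → -0.11
√T = √1.25 = 1.1180
φ(d₁) = φ(-0.11) = 0.3965
vega = S·φ(d₁)·√T = 150·0.3965·1.1180 = 66.4931
(Call and put vega coincide under Black-Scholes.)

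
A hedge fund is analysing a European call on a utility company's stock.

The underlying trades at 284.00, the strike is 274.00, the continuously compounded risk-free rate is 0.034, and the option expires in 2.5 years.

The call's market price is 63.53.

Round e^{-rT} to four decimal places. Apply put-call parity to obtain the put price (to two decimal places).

31.20

e^(−rT) = e^(−0.034·2.5) = 0.9185
Put-call parity: C − P = S − K·e^(−rT) = 284 − 274·0.9185 = 284 − 251.6690 = 32.3310
P = C − (C − P) = 63.53 − (32.3310) = 31.1990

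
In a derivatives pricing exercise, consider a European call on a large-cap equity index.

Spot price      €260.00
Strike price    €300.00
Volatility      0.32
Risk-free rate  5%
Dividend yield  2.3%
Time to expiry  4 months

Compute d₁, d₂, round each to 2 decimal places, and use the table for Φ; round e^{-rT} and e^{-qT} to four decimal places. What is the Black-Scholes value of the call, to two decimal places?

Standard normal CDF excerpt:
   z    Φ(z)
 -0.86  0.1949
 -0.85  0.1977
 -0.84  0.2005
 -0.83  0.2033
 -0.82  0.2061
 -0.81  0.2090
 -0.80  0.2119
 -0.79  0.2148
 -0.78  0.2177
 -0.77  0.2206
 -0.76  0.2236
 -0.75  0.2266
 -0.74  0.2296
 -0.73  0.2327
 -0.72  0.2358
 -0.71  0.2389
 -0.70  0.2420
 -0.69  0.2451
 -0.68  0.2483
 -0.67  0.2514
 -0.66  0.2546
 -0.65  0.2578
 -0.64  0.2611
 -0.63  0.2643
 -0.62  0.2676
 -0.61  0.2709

T = 0.3333;  σ√T = 0.1848
d₁ = [ln(260/300) + (0.05 − 0.023 + 0.32²/2)·0.3333] / 0.1848 = [-0.1431 + 0.0261] / 0.1848 = -0.6335 which rounds to -0.63
d₂ = d₁ − σ√T = -0.6335 − 0.1848 = -0.8182 which rounds to -0.82
exp(−qT) = exp(−0.023·0.3333) = 0.9924;  exp(−rT) = exp(−0.05·0.3333) = 0.9835
N(d₁) = N(-0.63) = 0.2643;  N(d₂) = N(-0.82) = 0.2061
C = 260·0.9924·0.2643 − 300·0.9835·0.2061 = 68.1957 − 60.8098 = 7.3859

€7.39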